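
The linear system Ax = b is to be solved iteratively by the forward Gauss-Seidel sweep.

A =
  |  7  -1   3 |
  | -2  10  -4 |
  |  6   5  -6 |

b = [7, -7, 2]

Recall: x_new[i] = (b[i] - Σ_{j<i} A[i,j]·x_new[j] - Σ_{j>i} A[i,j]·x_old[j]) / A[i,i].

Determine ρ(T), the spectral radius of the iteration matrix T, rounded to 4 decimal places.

0.3179

Let D = diag(7, 10, -6); L, U the strict triangles.
GS T = -(D+L)⁻¹U: row 0 first, T[0,1] = -(-1)/(7) = +0.1429; later rows by forward substitution.
  T[0,:] = [+0.0000, +0.1429, -0.4286]
  T[1,:] = [+0.0000, +0.0286, +0.3143]
  T[2,:] = [+0.0000, +0.1667, -0.1667]
|roots of det(T-λI)|: 0.3179, 0.1798, 0.0000.
spectral radius ρ = 0.3179; 0.3179 < 1: convergent.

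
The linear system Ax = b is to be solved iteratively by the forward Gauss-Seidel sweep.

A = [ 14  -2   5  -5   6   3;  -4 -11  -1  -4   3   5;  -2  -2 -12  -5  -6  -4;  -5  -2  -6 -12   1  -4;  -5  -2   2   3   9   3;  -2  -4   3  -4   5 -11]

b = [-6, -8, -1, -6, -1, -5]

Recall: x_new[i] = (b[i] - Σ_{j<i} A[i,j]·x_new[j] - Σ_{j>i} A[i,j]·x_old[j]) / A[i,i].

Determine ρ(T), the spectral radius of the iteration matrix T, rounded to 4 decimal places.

0.8247

Split A = D + L + U, D = diag(14, -11, -12, -12, 9, -11).
Gauss-Seidel: T = -(D+L)⁻¹U, row 0 first, T[0,2] = -(5)/(14) = -0.3571; later rows by forward substitution.
  T[0,:] = [+0.0000, +0.1429, -0.3571, +0.3571, -0.4286, -0.2143]
  T[1,:] = [+0.0000, -0.0519, +0.0390, -0.4935, +0.4286, +0.5325]
  T[2,:] = [+0.0000, -0.0152, +0.0530, -0.3939, -0.5000, -0.3864]
  T[3,:] = [+0.0000, -0.0433, +0.1158, +0.1304, +0.4405, -0.1396]
  T[4,:] = [+0.0000, +0.0856, -0.2401, +0.1328, -0.1786, -0.2017]
  T[5,:] = [+0.0000, +0.0434, -0.0860, +0.0200, -0.4556, -0.3009]
|eigenvalues of T|: 0.8247, 0.4345, 0.1646, 0.1646, 0.0028, 0.0000.
ρ(T) = max|λ| = 0.8247; 0.8247 < 1, so it converges for any x₀.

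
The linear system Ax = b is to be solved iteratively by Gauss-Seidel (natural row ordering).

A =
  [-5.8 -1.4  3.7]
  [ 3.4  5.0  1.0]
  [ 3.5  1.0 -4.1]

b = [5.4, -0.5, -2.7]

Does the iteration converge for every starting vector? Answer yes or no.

yes

Let D = diag(-5.8, 5, -4.1); L, U the strict triangles.
GS T = -(D+L)⁻¹U: row 0 first, T[0,1] = -(-1.4)/(-5.8) = -0.2414; later rows by forward substitution.
  T[0,:] = [+0.0000  -0.2414  +0.6379]
  T[1,:] = [+0.0000  +0.1641  -0.6338]
  T[2,:] = [+0.0000  -0.1660  +0.3900]
|eigenvalues of T|: 0.6205, 0.0664, 0.0000.
ρ(T) = max|λ| = 0.6205; 0.6205 < 1: convergent.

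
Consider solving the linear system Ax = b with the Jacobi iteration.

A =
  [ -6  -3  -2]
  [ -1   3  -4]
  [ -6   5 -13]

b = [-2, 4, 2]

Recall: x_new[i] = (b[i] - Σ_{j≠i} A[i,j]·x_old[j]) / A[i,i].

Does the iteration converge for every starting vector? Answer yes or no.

Let D = diag(-6, 3, -13); L, U the strict triangles.
T_J = -D⁻¹(L+U): T[0,1] = -(-3)/(-6) = -0.5000; T[0,0] = 0.
  T[0,:] = [+0.0000  -0.5000  -0.3333]
  T[1,:] = [+0.3333  +0.0000  +1.3333]
  T[2,:] = [-0.4615  +0.3846  +0.0000]
eigenvalue magnitudes: 0.8926, 0.5448, 0.5448.
ρ(T) = max|λ| = 0.8926; 0.8926 < 1, so it converges for any x₀.

yes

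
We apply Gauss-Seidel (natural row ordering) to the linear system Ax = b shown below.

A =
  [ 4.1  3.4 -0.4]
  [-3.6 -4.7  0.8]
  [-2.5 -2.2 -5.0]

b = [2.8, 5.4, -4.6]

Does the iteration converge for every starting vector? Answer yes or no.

A = D + L + U where D = diag(4.1, -4.7, -5).
Gauss-Seidel: T = -(D+L)⁻¹U, row 0 first, T[0,1] = -(3.4)/(4.1) = -0.8293; later rows by forward substitution.
  T[0,:] = [+0.0000  -0.8293  +0.0976]
  T[1,:] = [+0.0000  +0.6352  +0.0955]
  T[2,:] = [+0.0000  +0.1352  -0.0908]
|eigenvalues of T|: 0.6525, 0.1082, 0.0000.
spectral radius ρ = 0.6525; 0.6525 < 1, so it converges for any x₀.

yes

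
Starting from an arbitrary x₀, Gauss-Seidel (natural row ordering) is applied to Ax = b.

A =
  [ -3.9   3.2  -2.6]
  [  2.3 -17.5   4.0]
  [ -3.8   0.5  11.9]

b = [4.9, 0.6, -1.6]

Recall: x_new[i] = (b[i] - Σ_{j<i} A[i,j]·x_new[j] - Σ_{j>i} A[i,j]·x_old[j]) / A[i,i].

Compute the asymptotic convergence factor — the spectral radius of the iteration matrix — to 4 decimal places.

Let D = diag(-3.9, -17.5, 11.9); L, U the strict triangles.
T_GS = -(D+L)⁻¹U: row 0 first, T[0,1] = -(3.2)/(-3.9) = +0.8205; later rows by forward substitution.
  T[0,:] = [+0.0000, +0.8205, -0.6667]
  T[1,:] = [+0.0000, +0.1078, +0.1410]
  T[2,:] = [+0.0000, +0.2575, -0.2188]
moduli |λ_i(T)| = 0.3064, 0.1954, 0.0000.
spectral radius ρ = 0.3064; 0.3064 < 1: convergent.

0.3064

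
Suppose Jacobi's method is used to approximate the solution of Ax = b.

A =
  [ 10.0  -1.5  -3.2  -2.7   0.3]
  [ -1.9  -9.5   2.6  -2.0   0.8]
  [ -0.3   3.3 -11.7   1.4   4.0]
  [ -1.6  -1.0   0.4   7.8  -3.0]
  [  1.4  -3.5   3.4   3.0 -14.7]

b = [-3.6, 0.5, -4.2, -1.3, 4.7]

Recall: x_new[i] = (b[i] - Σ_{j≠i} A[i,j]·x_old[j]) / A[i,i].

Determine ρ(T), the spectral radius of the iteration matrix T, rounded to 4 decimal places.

0.5077

Split A = D + L + U, D = diag(10, -9.5, -11.7, 7.8, -14.7).
Jacobi T = -D⁻¹(L+U): T[3,4] = -(-3)/(7.8) = +0.3846; T[3,3] = 0.
  T[0,:] = [+0.0000 +0.1500 +0.3200 +0.2700 -0.0300]
  T[1,:] = [-0.2000 +0.0000 +0.2737 -0.2105 +0.0842]
  T[2,:] = [-0.0256 +0.2821 +0.0000 +0.1197 +0.3419]
  T[3,:] = [+0.2051 +0.1282 -0.0513 +0.0000 +0.3846]
  T[4,:] = [+0.0952 -0.2381 +0.2313 +0.2041 +0.0000]
moduli |λ_i(T)| = 0.5077, 0.3732, 0.3732, 0.2538, 0.2538.
ρ(T) = max|λ| = 0.5077; 0.5077 < 1 ⇒ converges.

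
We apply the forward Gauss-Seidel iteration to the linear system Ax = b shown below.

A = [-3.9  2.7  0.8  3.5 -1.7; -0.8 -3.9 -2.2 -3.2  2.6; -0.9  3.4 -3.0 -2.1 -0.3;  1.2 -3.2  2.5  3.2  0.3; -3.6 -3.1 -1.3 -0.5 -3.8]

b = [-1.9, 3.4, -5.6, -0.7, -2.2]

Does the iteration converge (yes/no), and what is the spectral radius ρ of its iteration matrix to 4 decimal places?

no, ρ = 1.5704

Split A = D + L + U, D = diag(-3.9, -3.9, -3, 3.2, -3.8).
GS T = -(D+L)⁻¹U: row 0 first, T[0,1] = -(2.7)/(-3.9) = +0.6923; later rows by forward substitution.
  T[0,:] = [+0.0000 +0.6923 +0.2051 +0.8974 -0.4359]
  T[1,:] = [+0.0000 -0.1420 -0.6062 -1.0046 +0.7561]
  T[2,:] = [+0.0000 -0.3686 -0.7485 -2.1078 +0.8877]
  T[3,:] = [+0.0000 -0.1136 -0.0983 +0.3056 +0.1323]
  T[4,:] = [+0.0000 -0.3990 +0.5692 +0.6502 -0.5249]
eigenvalue magnitudes: 1.5704, 0.4674, 0.1819, 0.1819, 0.0000.
ρ = 1.5704; 1.5704 > 1: divergent.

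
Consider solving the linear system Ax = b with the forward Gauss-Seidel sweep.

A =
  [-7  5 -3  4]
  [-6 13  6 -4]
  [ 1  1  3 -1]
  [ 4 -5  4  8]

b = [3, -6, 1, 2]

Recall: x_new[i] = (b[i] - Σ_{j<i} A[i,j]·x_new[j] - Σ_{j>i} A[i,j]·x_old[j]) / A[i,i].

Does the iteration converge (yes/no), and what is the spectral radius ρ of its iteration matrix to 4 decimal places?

A = D + L + U where D = diag(-7, 13, 3, 8).
Gauss-Seidel: T = -(D+L)⁻¹U, row 0 first, T[0,3] = -(4)/(-7) = +0.5714; later rows by forward substitution.
  T[0,:] = [+0.0000 +0.7143 -0.4286 +0.5714]
  T[1,:] = [+0.0000 +0.3297 -0.6593 +0.5714]
  T[2,:] = [+0.0000 -0.3480 +0.3626 -0.0476]
  T[3,:] = [+0.0000 +0.0229 -0.3791 +0.0952]
eigenvalue magnitudes: 0.9315, 0.2429, 0.2429, 0.0000.
spectral radius ρ = 0.9315; 0.9315 < 1 ⇒ converges.

yes, ρ = 0.9315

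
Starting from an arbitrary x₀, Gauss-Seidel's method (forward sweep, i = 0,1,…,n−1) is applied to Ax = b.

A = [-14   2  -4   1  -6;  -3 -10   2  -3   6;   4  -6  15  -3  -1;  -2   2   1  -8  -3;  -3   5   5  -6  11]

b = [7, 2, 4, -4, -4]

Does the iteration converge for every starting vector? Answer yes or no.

Let D = diag(-14, -10, 15, -8, 11); L, U the strict triangles.
GS T = -(D+L)⁻¹U: row 0 first, T[0,3] = -(1)/(-14) = +0.0714; later rows by forward substitution.
  T[0,:] = [+0.0000  +0.1429  -0.2857  +0.0714  -0.4286]
  T[1,:] = [+0.0000  -0.0429  +0.2857  -0.3214  +0.7286]
  T[2,:] = [+0.0000  -0.0552  +0.1905  +0.0524  +0.4724]
  T[3,:] = [+0.0000  -0.0533  +0.1667  -0.0917  -0.0267]
  T[4,:] = [+0.0000  +0.0545  -0.2035  +0.0918  -0.6773]
|λ(T)| sorted: 0.5629, 0.2499, 0.1665, 0.0249, 0.0000.
ρ(T) = max|λ| = 0.5629; 0.5629 < 1, so it converges for any x₀.

yes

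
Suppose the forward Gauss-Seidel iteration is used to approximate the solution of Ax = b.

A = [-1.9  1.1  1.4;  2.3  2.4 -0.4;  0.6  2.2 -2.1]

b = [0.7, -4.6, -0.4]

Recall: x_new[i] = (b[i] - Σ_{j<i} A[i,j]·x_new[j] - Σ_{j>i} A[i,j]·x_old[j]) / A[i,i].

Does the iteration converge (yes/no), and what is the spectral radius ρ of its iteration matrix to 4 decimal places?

yes, ρ = 0.9388

Diagonal D = diag(-1.9, 2.4, -2.1); L, U strict lower/upper.
T_GS = -(D+L)⁻¹U: row 0 first, T[0,1] = -(1.1)/(-1.9) = +0.5789; later rows by forward substitution.
  T[0,:] = [+0.0000 +0.5789 +0.7368]
  T[1,:] = [+0.0000 -0.5548 -0.5395]
  T[2,:] = [+0.0000 -0.4158 -0.3546]
moduli |λ_i(T)| = 0.9388, 0.0294, 0.0000.
ρ = 0.9388; 0.9388 < 1, so it converges for any x₀.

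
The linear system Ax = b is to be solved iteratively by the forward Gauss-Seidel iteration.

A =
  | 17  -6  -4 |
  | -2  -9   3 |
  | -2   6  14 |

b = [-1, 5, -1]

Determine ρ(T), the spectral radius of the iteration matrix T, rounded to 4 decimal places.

0.2364

Write A = D+L+U with D = diag(17, -9, 14).
Gauss-Seidel: T = -(D+L)⁻¹U, row 0 first, T[0,2] = -(-4)/(17) = +0.2353; later rows by forward substitution.
  T[0,:] = [+0.0000 +0.3529 +0.2353]
  T[1,:] = [+0.0000 -0.0784 +0.2810]
  T[2,:] = [+0.0000 +0.0840 -0.0868]
|roots of det(T-λI)|: 0.2364, 0.0711, 0.0000.
spectral radius ρ = 0.2364; 0.2364 < 1, so it converges for any x₀.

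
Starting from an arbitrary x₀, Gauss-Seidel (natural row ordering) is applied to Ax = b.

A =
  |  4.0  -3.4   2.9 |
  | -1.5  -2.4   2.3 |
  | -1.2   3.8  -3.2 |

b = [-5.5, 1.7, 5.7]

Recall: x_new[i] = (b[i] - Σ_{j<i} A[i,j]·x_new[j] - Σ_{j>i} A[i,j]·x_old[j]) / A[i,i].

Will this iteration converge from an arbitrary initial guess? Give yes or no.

no

Diagonal D = diag(4, -2.4, -3.2); L, U strict lower/upper.
GS T = -(D+L)⁻¹U: row 0 first, T[0,2] = -(2.9)/(4) = -0.7250; later rows by forward substitution.
  T[0,:] = [+0.0000 +0.8500 -0.7250]
  T[1,:] = [+0.0000 -0.5312 +1.4115]
  T[2,:] = [+0.0000 -0.9496 +1.9480]
|roots of det(T-λI)|: 1.1514, 0.2653, 0.0000.
ρ = 1.1514; 1.1514 > 1: divergent.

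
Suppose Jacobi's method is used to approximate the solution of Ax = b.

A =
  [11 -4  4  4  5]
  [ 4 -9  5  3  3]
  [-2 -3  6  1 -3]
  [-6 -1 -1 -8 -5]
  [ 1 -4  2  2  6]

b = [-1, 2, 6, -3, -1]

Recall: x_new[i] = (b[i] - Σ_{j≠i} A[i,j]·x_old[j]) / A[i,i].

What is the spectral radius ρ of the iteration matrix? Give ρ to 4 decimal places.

Split A = D + L + U, D = diag(11, -9, 6, -8, 6).
T_J = -D⁻¹(L+U): T[3,4] = -(-5)/(-8) = -0.6250; T[3,3] = 0.
  T[0,:] = [+0.0000, +0.3636, -0.3636, -0.3636, -0.4545]
  T[1,:] = [+0.4444, +0.0000, +0.5556, +0.3333, +0.3333]
  T[2,:] = [+0.3333, +0.5000, +0.0000, -0.1667, +0.5000]
  T[3,:] = [-0.7500, -0.1250, -0.1250, +0.0000, -0.6250]
  T[4,:] = [-0.1667, +0.6667, -0.3333, -0.3333, +0.0000]
eigenvalue magnitudes: 1.1239, 0.6408, 0.4379, 0.1550, 0.1550.
spectral radius ρ = 1.1239; 1.1239 > 1 ⇒ diverges.

1.1239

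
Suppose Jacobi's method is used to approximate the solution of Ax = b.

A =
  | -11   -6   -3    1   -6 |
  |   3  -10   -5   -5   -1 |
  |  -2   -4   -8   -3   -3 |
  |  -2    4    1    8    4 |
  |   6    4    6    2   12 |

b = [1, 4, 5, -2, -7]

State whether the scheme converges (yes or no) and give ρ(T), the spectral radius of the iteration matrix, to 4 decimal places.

Write A = D+L+U with D = diag(-11, -10, -8, 8, 12).
Jacobi: T = -D⁻¹(L+U), T[2,0] = -(-2)/(-8) = -0.2500; T[2,2] = 0.
  T[0,:] = [+0.0000 -0.5455 -0.2727 +0.0909 -0.5455]
  T[1,:] = [+0.3000 +0.0000 -0.5000 -0.5000 -0.1000]
  T[2,:] = [-0.2500 -0.5000 +0.0000 -0.3750 -0.3750]
  T[3,:] = [+0.2500 -0.5000 -0.1250 +0.0000 -0.5000]
  T[4,:] = [-0.5000 -0.3333 -0.5000 -0.1667 +0.0000]
moduli |λ_i(T)| = 1.1528, 0.6172, 0.6172, 0.2457, 0.2010.
ρ = 1.1528; 1.1528 > 1, so it fails to converge.

no, ρ = 1.1528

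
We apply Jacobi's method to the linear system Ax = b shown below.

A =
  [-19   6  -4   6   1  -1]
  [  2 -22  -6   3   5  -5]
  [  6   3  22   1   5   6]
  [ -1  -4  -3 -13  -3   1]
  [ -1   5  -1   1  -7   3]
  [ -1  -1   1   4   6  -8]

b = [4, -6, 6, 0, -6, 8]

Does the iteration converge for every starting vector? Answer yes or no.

A = D + L + U where D = diag(-19, -22, 22, -13, -7, -8).
Jacobi: T = -D⁻¹(L+U), T[4,3] = -(1)/(-7) = +0.1429; T[4,4] = 0.
  T[0,:] = [+0.0000 +0.3158 -0.2105 +0.3158 +0.0526 -0.0526]
  T[1,:] = [+0.0909 +0.0000 -0.2727 +0.1364 +0.2273 -0.2273]
  T[2,:] = [-0.2727 -0.1364 +0.0000 -0.0455 -0.2273 -0.2727]
  T[3,:] = [-0.0769 -0.3077 -0.2308 +0.0000 -0.2308 +0.0769]
  T[4,:] = [-0.1429 +0.7143 -0.1429 +0.1429 +0.0000 +0.4286]
  T[5,:] = [-0.1250 -0.1250 +0.1250 +0.5000 +0.7500 +0.0000]
eigenvalue magnitudes: 0.8420, 0.6477, 0.4170, 0.4170, 0.3516, 0.2739.
spectral radius ρ = 0.8420; 0.8420 < 1 ⇒ converges.

yes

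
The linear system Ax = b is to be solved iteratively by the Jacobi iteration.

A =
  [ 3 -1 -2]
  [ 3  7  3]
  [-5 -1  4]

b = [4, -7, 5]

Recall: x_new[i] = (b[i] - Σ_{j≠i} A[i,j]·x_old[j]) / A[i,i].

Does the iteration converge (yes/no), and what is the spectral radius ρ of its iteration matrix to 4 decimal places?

Let D = diag(3, 7, 4); L, U the strict triangles.
Jacobi: T = -D⁻¹(L+U), T[2,1] = -(-1)/(4) = +0.2500; T[2,2] = 0.
  T[0,:] = [+0.0000  +0.3333  +0.6667]
  T[1,:] = [-0.4286  +0.0000  -0.4286]
  T[2,:] = [+1.2500  +0.2500  +0.0000]
eigenvalue magnitudes: 0.9241, 0.5201, 0.5201.
ρ(T) = max|λ| = 0.9241; 0.9241 < 1, so it converges for any x₀.

yes, ρ = 0.9241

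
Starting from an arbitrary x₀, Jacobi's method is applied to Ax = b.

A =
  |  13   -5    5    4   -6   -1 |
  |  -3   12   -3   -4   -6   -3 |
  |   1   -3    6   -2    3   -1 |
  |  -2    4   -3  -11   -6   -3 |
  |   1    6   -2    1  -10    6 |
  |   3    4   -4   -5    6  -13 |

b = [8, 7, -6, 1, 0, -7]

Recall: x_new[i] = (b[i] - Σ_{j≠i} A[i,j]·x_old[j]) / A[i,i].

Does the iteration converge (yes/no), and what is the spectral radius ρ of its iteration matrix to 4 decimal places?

Let D = diag(13, 12, 6, -11, -10, -13); L, U the strict triangles.
T_J = -D⁻¹(L+U): T[5,2] = -(-4)/(-13) = -0.3077; T[5,5] = 0.
  T[0,:] = [+0.0000 +0.3846 -0.3846 -0.3077 +0.4615 +0.0769]
  T[1,:] = [+0.2500 +0.0000 +0.2500 +0.3333 +0.5000 +0.2500]
  T[2,:] = [-0.1667 +0.5000 +0.0000 +0.3333 -0.5000 +0.1667]
  T[3,:] = [-0.1818 +0.3636 -0.2727 +0.0000 -0.5455 -0.2727]
  T[4,:] = [+0.1000 +0.6000 -0.2000 +0.1000 +0.0000 +0.6000]
  T[5,:] = [+0.2308 +0.3077 -0.3077 -0.3846 +0.4615 +0.0000]
eigenvalue magnitudes: 1.1326, 0.8355, 0.4537, 0.3132, 0.2779, 0.1213.
ρ = 1.1326; 1.1326 > 1: divergent.

no, ρ = 1.1326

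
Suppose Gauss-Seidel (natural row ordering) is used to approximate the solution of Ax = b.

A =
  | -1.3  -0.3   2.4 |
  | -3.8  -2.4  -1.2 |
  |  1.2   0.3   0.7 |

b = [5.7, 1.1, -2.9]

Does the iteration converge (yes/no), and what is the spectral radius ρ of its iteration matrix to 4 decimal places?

no, ρ = 1.1622

Let D = diag(-1.3, -2.4, 0.7); L, U the strict triangles.
T_GS = -(D+L)⁻¹U: row 0 first, T[0,2] = -(2.4)/(-1.3) = +1.8462; later rows by forward substitution.
  T[0,:] = [+0.0000  -0.2308  +1.8462]
  T[1,:] = [+0.0000  +0.3654  -3.4231]
  T[2,:] = [+0.0000  +0.2390  -1.6978]
eigenvalue magnitudes: 1.1622, 0.1702, 0.0000.
ρ(T) = max|λ| = 1.1622; 1.1622 > 1 ⇒ diverges.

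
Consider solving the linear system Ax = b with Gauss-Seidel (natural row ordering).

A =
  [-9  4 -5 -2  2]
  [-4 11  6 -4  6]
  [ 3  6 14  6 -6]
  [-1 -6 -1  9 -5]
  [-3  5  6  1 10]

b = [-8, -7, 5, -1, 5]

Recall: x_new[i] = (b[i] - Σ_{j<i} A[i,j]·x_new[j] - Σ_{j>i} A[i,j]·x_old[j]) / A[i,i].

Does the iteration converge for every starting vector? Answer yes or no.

yes

Diagonal D = diag(-9, 11, 14, 9, 10); L, U strict lower/upper.
T_GS = -(D+L)⁻¹U: row 0 first, T[0,2] = -(-5)/(-9) = -0.5556; later rows by forward substitution.
  T[0,:] = [+0.0000 +0.4444 -0.5556 -0.2222 +0.2222]
  T[1,:] = [+0.0000 +0.1616 -0.7475 +0.2828 -0.4646]
  T[2,:] = [+0.0000 -0.1645 +0.4394 -0.5022 +0.5801]
  T[3,:] = [+0.0000 +0.1388 -0.5112 +0.1081 +0.3349]
  T[4,:] = [+0.0000 +0.1373 -0.0054 +0.0824 -0.0826]
|eigenvalues of T|: 0.9431, 0.4261, 0.2076, 0.2076, 0.0000.
spectral radius ρ = 0.9431; 0.9431 < 1, so it converges for any x₀.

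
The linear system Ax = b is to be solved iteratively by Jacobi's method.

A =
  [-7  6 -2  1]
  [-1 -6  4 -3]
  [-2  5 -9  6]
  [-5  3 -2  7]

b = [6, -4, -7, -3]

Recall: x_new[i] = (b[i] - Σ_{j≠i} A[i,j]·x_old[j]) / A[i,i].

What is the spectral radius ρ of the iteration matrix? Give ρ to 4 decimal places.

Let D = diag(-7, -6, -9, 7); L, U the strict triangles.
Jacobi T = -D⁻¹(L+U): T[2,0] = -(-2)/(-9) = -0.2222; T[2,2] = 0.
  T[0,:] = [+0.0000 +0.8571 -0.2857 +0.1429]
  T[1,:] = [-0.1667 +0.0000 +0.6667 -0.5000]
  T[2,:] = [-0.2222 +0.5556 +0.0000 +0.6667]
  T[3,:] = [+0.7143 -0.4286 +0.2857 +0.0000]
eigenvalue magnitudes: 1.2773, 0.6542, 0.6542, 0.5919.
spectral radius ρ = 1.2773; 1.2773 > 1: divergent.

1.2773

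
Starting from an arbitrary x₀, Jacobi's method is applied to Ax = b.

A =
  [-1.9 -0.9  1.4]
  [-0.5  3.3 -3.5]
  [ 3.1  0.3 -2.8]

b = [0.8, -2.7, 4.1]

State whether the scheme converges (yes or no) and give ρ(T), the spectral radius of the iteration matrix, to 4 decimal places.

no, ρ = 1.1531

Split A = D + L + U, D = diag(-1.9, 3.3, -2.8).
Jacobi T = -D⁻¹(L+U): T[1,2] = -(-3.5)/(3.3) = +1.0606; T[1,1] = 0.
  T[0,:] = [+0.0000, -0.4737, +0.7368]
  T[1,:] = [+0.1515, +0.0000, +1.0606]
  T[2,:] = [+1.1071, +0.1071, +0.0000]
moduli |λ_i(T)| = 1.1531, 0.6870, 0.6870.
ρ(T) = max|λ| = 1.1531; 1.1531 > 1: divergent.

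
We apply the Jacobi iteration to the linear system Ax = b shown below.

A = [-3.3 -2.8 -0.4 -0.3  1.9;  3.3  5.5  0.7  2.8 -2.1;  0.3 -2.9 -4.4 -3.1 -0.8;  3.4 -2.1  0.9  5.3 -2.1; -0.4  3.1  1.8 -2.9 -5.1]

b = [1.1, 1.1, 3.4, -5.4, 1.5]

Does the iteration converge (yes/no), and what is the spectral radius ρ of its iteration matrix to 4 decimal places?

no, ρ = 1.1573

Let D = diag(-3.3, 5.5, -4.4, 5.3, -5.1); L, U the strict triangles.
Jacobi T = -D⁻¹(L+U): T[1,4] = -(-2.1)/(5.5) = +0.3818; T[1,1] = 0.
  T[0,:] = [+0.0000  -0.8485  -0.1212  -0.0909  +0.5758]
  T[1,:] = [-0.6000  +0.0000  -0.1273  -0.5091  +0.3818]
  T[2,:] = [+0.0682  -0.6591  +0.0000  -0.7045  -0.1818]
  T[3,:] = [-0.6415  +0.3962  -0.1698  +0.0000  +0.3962]
  T[4,:] = [-0.0784  +0.6078  +0.3529  -0.5686  +0.0000]
moduli |λ_i(T)| = 1.1573, 0.7374, 0.7374, 0.5162, 0.0099.
spectral radius ρ = 1.1573; 1.1573 > 1, so it fails to converge.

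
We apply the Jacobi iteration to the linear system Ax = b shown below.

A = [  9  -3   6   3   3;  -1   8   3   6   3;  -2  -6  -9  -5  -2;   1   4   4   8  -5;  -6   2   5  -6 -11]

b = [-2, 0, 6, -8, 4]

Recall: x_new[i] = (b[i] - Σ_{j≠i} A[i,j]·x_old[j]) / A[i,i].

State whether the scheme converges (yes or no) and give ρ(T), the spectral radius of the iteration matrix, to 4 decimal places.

Split A = D + L + U, D = diag(9, 8, -9, 8, -11).
Jacobi: T = -D⁻¹(L+U), T[0,3] = -(3)/(9) = -0.3333; T[0,0] = 0.
  T[0,:] = [+0.0000 +0.3333 -0.6667 -0.3333 -0.3333]
  T[1,:] = [+0.1250 +0.0000 -0.3750 -0.7500 -0.3750]
  T[2,:] = [-0.2222 -0.6667 +0.0000 -0.5556 -0.2222]
  T[3,:] = [-0.1250 -0.5000 -0.5000 +0.0000 +0.6250]
  T[4,:] = [-0.5455 +0.1818 +0.4545 -0.5455 +0.0000]
|λ(T)| sorted: 1.1472, 0.9257, 0.7070, 0.7070, 0.3444.
ρ = 1.1472; 1.1472 > 1: divergent.

no, ρ = 1.1472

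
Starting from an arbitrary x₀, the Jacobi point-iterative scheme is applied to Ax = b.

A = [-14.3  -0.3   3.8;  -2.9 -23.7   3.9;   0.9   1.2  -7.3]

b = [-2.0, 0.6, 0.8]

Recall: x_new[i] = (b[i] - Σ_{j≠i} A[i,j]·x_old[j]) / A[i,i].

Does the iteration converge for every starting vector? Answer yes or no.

Write A = D+L+U with D = diag(-14.3, -23.7, -7.3).
T_J = -D⁻¹(L+U): T[0,2] = -(3.8)/(-14.3) = +0.2657; T[0,0] = 0.
  T[0,:] = [+0.0000  -0.0210  +0.2657]
  T[1,:] = [-0.1224  +0.0000  +0.1646]
  T[2,:] = [+0.1233  +0.1644  +0.0000]
moduli |λ_i(T)| = 0.2872, 0.1665, 0.1207.
ρ = 0.2872; 0.2872 < 1 ⇒ converges.

yes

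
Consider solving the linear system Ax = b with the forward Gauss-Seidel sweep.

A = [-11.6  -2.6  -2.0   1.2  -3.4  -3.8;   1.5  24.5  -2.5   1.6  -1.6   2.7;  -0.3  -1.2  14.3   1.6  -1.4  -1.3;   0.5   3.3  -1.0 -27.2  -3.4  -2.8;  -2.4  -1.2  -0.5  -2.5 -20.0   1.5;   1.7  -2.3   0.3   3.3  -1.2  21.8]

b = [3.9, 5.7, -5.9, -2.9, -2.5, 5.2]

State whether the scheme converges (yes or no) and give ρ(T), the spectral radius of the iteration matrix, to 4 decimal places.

yes, ρ = 0.2026

A = D + L + U where D = diag(-11.6, 24.5, 14.3, -27.2, -20, 21.8).
T_GS = -(D+L)⁻¹U: row 0 first, T[0,3] = -(1.2)/(-11.6) = +0.1034; later rows by forward substitution.
  T[0,:] = [+0.0000, -0.2241, -0.1724, +0.1034, -0.2931, -0.3276]
  T[1,:] = [+0.0000, +0.0137, +0.1126, -0.0716, +0.0833, -0.0901]
  T[2,:] = [+0.0000, -0.0036, +0.0058, -0.1157, +0.0987, +0.0765]
  T[3,:] = [+0.0000, -0.0023, +0.0103, -0.0025, -0.1239, -0.1227]
  T[4,:] = [+0.0000, +0.0265, +0.0125, -0.0049, +0.0432, +0.1331]
  T[5,:] = [+0.0000, +0.0208, +0.0244, -0.0139, +0.0514, +0.0409]
eigenvalue magnitudes: 0.2026, 0.0964, 0.0964, 0.0439, 0.0226, 0.0000.
ρ(T) = max|λ| = 0.2026; 0.2026 < 1, so it converges for any x₀.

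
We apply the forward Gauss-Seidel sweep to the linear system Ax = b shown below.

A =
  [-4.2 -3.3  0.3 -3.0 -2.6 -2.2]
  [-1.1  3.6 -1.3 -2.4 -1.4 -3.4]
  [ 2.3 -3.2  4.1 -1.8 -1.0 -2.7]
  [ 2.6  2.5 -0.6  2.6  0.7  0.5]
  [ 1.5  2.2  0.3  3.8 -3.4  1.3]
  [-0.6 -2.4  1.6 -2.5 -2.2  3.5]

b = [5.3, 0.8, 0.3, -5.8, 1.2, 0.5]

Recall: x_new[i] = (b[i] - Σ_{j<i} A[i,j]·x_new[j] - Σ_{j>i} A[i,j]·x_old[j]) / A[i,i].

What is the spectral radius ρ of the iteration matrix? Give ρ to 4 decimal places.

1.5199

Let D = diag(-4.2, 3.6, 4.1, 2.6, -3.4, 3.5); L, U the strict triangles.
Gauss-Seidel: T = -(D+L)⁻¹U, row 0 first, T[0,4] = -(-2.6)/(-4.2) = -0.6190; later rows by forward substitution.
  T[0,:] = [+0.0000, -0.7857, +0.0714, -0.7143, -0.6190, -0.5238]
  T[1,:] = [+0.0000, -0.2401, +0.3829, +0.4484, +0.1997, +0.7844]
  T[2,:] = [+0.0000, +0.2534, +0.2588, +1.1897, +0.7471, +1.5646]
  T[3,:] = [+0.0000, +1.0750, -0.3799, +0.5577, +0.3302, -0.0617]
  T[4,:] = [+0.0000, +0.7219, -0.1225, +0.7033, +0.2911, +0.7279]
  T[5,:] = [+0.0000, +0.8065, -0.1918, +0.4816, +0.1081, +0.1464]
eigenvalue magnitudes: 1.5199, 0.4166, 0.4166, 0.0913, 0.0913, 0.0000.
ρ = 1.5199; 1.5199 > 1: divergent.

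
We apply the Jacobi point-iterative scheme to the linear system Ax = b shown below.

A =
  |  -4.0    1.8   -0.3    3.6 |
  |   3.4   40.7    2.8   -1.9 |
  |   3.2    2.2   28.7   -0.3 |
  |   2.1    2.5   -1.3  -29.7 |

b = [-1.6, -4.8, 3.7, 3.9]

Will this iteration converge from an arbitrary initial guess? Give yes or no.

Split A = D + L + U, D = diag(-4, 40.7, 28.7, -29.7).
T_J = -D⁻¹(L+U): T[2,0] = -(3.2)/(28.7) = -0.1115; T[2,2] = 0.
  T[0,:] = [+0.0000, +0.4500, -0.0750, +0.9000]
  T[1,:] = [-0.0835, +0.0000, -0.0688, +0.0467]
  T[2,:] = [-0.1115, -0.0767, +0.0000, +0.0105]
  T[3,:] = [+0.0707, +0.0842, -0.0438, +0.0000]
|λ(T)| sorted: 0.2344, 0.1730, 0.0342, 0.0342.
ρ = 0.2344; 0.2344 < 1 ⇒ converges.

yes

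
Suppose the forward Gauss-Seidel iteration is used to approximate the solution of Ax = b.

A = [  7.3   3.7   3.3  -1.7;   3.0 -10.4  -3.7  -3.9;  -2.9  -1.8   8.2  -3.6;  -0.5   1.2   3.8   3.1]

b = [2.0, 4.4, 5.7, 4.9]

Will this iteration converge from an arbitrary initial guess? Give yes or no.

yes

Let D = diag(7.3, -10.4, 8.2, 3.1); L, U the strict triangles.
GS T = -(D+L)⁻¹U: row 0 first, T[0,3] = -(-1.7)/(7.3) = +0.2329; later rows by forward substitution.
  T[0,:] = [+0.0000, -0.5068, -0.4521, +0.2329]
  T[1,:] = [+0.0000, -0.1462, -0.4862, -0.3078]
  T[2,:] = [+0.0000, -0.2113, -0.2666, +0.4538]
  T[3,:] = [+0.0000, +0.2339, +0.4421, -0.3996]
|eigenvalues of T|: 0.8269, 0.1317, 0.1172, 0.0000.
spectral radius ρ = 0.8269; 0.8269 < 1 ⇒ converges.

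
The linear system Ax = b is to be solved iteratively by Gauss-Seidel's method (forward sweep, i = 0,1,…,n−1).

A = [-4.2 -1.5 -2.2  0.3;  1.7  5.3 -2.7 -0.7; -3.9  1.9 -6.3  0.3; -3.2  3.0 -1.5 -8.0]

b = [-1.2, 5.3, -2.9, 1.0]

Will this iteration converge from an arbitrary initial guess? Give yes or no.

Diagonal D = diag(-4.2, 5.3, -6.3, -8); L, U strict lower/upper.
T_GS = -(D+L)⁻¹U: row 0 first, T[0,1] = -(-1.5)/(-4.2) = -0.3571; later rows by forward substitution.
  T[0,:] = [+0.0000  -0.3571  -0.5238  +0.0714]
  T[1,:] = [+0.0000  +0.1146  +0.6774  +0.1092]
  T[2,:] = [+0.0000  +0.2556  +0.5286  +0.0363]
  T[3,:] = [+0.0000  +0.1379  +0.3645  +0.0056]
|eigenvalues of T|: 0.8211, 0.1429, 0.0295, 0.0000.
ρ = 0.8211; 0.8211 < 1: convergent.

yes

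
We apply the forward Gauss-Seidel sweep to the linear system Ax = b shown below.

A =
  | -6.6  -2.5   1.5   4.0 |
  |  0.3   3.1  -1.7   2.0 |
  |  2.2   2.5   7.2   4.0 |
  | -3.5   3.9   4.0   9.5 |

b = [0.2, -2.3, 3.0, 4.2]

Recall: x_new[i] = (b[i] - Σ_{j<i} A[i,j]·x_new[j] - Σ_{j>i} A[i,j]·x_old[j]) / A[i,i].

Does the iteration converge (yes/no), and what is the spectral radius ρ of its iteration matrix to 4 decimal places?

yes, ρ = 0.9457

A = D + L + U where D = diag(-6.6, 3.1, 7.2, 9.5).
T_GS = -(D+L)⁻¹U: row 0 first, T[0,1] = -(-2.5)/(-6.6) = -0.3788; later rows by forward substitution.
  T[0,:] = [+0.0000 -0.3788 +0.2273 +0.6061]
  T[1,:] = [+0.0000 +0.0367 +0.5264 -0.7038]
  T[2,:] = [+0.0000 +0.1030 -0.2522 -0.4964]
  T[3,:] = [+0.0000 -0.1980 -0.0262 +0.7212]
|eigenvalues of T|: 0.9457, 0.2789, 0.1612, 0.0000.
spectral radius ρ = 0.9457; 0.9457 < 1, so it converges for any x₀.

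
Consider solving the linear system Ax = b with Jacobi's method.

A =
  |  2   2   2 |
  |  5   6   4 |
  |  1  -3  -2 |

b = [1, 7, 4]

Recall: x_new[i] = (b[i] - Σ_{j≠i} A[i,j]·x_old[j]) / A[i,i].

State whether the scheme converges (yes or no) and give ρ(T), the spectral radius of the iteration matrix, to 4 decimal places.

A = D + L + U where D = diag(2, 6, -2).
Jacobi: T = -D⁻¹(L+U), T[2,1] = -(-3)/(-2) = -1.5000; T[2,2] = 0.
  T[0,:] = [+0.0000 -1.0000 -1.0000]
  T[1,:] = [-0.8333 +0.0000 -0.6667]
  T[2,:] = [+0.5000 -1.5000 +0.0000]
moduli |λ_i(T)| = 1.4086, 0.8067, 0.8067.
ρ = 1.4086; 1.4086 > 1: divergent.

no, ρ = 1.4086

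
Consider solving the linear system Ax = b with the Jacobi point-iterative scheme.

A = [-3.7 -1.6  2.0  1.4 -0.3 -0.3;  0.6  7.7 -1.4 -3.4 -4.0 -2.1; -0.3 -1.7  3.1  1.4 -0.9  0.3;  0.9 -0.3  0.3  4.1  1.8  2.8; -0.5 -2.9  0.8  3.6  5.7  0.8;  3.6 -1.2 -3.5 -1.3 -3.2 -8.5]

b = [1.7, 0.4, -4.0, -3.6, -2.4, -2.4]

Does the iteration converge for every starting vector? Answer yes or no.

no

Let D = diag(-3.7, 7.7, 3.1, 4.1, 5.7, -8.5); L, U the strict triangles.
Jacobi: T = -D⁻¹(L+U), T[4,5] = -(0.8)/(5.7) = -0.1404; T[4,4] = 0.
  T[0,:] = [+0.0000 -0.4324 +0.5405 +0.3784 -0.0811 -0.0811]
  T[1,:] = [-0.0779 +0.0000 +0.1818 +0.4416 +0.5195 +0.2727]
  T[2,:] = [+0.0968 +0.5484 +0.0000 -0.4516 +0.2903 -0.0968]
  T[3,:] = [-0.2195 +0.0732 -0.0732 +0.0000 -0.4390 -0.6829]
  T[4,:] = [+0.0877 +0.5088 -0.1404 -0.6316 +0.0000 -0.1404]
  T[5,:] = [+0.4235 -0.1412 -0.4118 -0.1529 -0.3765 +0.0000]
moduli |λ_i(T)| = 1.2215, 0.5323, 0.5323, 0.4787, 0.1893, 0.0613.
ρ = 1.2215; 1.2215 > 1: divergent.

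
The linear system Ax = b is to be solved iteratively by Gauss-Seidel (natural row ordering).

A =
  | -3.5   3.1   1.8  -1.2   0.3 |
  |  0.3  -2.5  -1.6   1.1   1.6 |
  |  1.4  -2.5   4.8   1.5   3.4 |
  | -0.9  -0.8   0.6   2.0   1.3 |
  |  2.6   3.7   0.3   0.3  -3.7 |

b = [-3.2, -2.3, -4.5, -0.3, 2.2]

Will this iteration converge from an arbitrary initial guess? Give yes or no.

Diagonal D = diag(-3.5, -2.5, 4.8, 2, -3.7); L, U strict lower/upper.
GS T = -(D+L)⁻¹U: row 0 first, T[0,1] = -(3.1)/(-3.5) = +0.8857; later rows by forward substitution.
  T[0,:] = [+0.0000 +0.8857 +0.5143 -0.3429 +0.0857]
  T[1,:] = [+0.0000 +0.1063 -0.5783 +0.3989 +0.6503]
  T[2,:] = [+0.0000 -0.2030 -0.4512 -0.0048 -0.3946]
  T[3,:] = [+0.0000 +0.5020 +0.1355 +0.0067 -0.2329]
  T[4,:] = [+0.0000 +0.7529 -0.2425 +0.1581 +0.6596]
|λ(T)| sorted: 1.2910, 0.6408, 0.5177, 0.1889, 0.0000.
ρ = 1.2910; 1.2910 > 1 ⇒ diverges.

no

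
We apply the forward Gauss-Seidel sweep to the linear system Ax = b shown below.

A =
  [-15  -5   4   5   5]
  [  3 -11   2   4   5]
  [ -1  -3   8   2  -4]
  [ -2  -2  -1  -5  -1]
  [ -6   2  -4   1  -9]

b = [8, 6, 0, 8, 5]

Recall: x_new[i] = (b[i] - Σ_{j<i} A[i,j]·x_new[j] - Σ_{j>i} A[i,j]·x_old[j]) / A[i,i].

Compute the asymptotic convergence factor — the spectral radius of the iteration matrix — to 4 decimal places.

0.8558

Split A = D + L + U, D = diag(-15, -11, 8, -5, -9).
GS T = -(D+L)⁻¹U: row 0 first, T[0,3] = -(5)/(-15) = +0.3333; later rows by forward substitution.
  T[0,:] = [+0.0000 -0.3333 +0.2667 +0.3333 +0.3333]
  T[1,:] = [+0.0000 -0.0909 +0.2545 +0.4545 +0.5455]
  T[2,:] = [+0.0000 -0.0758 +0.1288 -0.0379 +0.7462]
  T[3,:] = [+0.0000 +0.1848 -0.2342 -0.3076 -0.7008]
  T[4,:] = [+0.0000 +0.2562 -0.2045 -0.1386 -0.5105]
|eigenvalues of T|: 0.8558, 0.1536, 0.1536, 0.1001, 0.0000.
spectral radius ρ = 0.8558; 0.8558 < 1, so it converges for any x₀.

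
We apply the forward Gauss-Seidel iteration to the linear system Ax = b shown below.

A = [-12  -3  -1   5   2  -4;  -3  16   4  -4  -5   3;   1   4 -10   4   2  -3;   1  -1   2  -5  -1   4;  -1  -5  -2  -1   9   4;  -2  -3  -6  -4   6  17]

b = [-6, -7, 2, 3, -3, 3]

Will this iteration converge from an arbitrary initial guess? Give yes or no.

Diagonal D = diag(-12, 16, -10, -5, 9, 17); L, U strict lower/upper.
T_GS = -(D+L)⁻¹U: row 0 first, T[0,1] = -(-3)/(-12) = -0.2500; later rows by forward substitution.
  T[0,:] = [+0.0000, -0.2500, -0.0833, +0.4167, +0.1667, -0.3333]
  T[1,:] = [+0.0000, -0.0469, -0.2656, +0.3281, +0.3438, -0.2500]
  T[2,:] = [+0.0000, -0.0437, -0.1146, +0.5729, +0.3542, -0.4333]
  T[3,:] = [+0.0000, -0.0581, -0.0094, +0.2469, -0.0938, +0.6100]
  T[4,:] = [+0.0000, -0.0700, -0.1833, +0.3833, +0.2778, -0.6489]
  T[5,:] = [+0.0000, -0.0421, -0.0346, +0.2319, +0.0852, +0.1363]
moduli |λ_i(T)| = 0.5490, 0.3015, 0.3015, 0.0724, 0.0724, 0.0000.
spectral radius ρ = 0.5490; 0.5490 < 1 ⇒ converges.

yes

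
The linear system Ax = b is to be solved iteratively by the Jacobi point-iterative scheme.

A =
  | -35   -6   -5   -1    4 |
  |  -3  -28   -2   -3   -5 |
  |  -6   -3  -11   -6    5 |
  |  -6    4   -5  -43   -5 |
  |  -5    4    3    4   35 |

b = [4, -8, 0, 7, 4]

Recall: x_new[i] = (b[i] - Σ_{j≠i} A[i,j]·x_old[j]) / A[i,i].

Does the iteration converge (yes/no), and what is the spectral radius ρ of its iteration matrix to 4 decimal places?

yes, ρ = 0.4516

Let D = diag(-35, -28, -11, -43, 35); L, U the strict triangles.
Jacobi T = -D⁻¹(L+U): T[3,4] = -(-5)/(-43) = -0.1163; T[3,3] = 0.
  T[0,:] = [+0.0000, -0.1714, -0.1429, -0.0286, +0.1143]
  T[1,:] = [-0.1071, +0.0000, -0.0714, -0.1071, -0.1786]
  T[2,:] = [-0.5455, -0.2727, +0.0000, -0.5455, +0.4545]
  T[3,:] = [-0.1395, +0.0930, -0.1163, +0.0000, -0.1163]
  T[4,:] = [+0.1429, -0.1143, -0.0857, -0.1143, +0.0000]
moduli |λ_i(T)| = 0.4516, 0.3427, 0.3427, 0.1189, 0.1189.
spectral radius ρ = 0.4516; 0.4516 < 1 ⇒ converges.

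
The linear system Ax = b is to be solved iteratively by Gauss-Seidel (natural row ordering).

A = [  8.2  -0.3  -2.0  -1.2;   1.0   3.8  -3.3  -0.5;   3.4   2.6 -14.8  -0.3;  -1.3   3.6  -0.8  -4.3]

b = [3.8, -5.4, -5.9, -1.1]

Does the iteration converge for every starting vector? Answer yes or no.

Let D = diag(8.2, 3.8, -14.8, -4.3); L, U the strict triangles.
GS T = -(D+L)⁻¹U: row 0 first, T[0,2] = -(-2)/(8.2) = +0.2439; later rows by forward substitution.
  T[0,:] = [+0.0000  +0.0366  +0.2439  +0.1463]
  T[1,:] = [+0.0000  -0.0096  +0.8042  +0.0931]
  T[2,:] = [+0.0000  +0.0067  +0.1973  +0.0297]
  T[3,:] = [+0.0000  -0.0204  +0.5629  +0.0281]
|eigenvalues of T|: 0.2787, 0.0485, 0.0144, 0.0000.
spectral radius ρ = 0.2787; 0.2787 < 1, so it converges for any x₀.

yes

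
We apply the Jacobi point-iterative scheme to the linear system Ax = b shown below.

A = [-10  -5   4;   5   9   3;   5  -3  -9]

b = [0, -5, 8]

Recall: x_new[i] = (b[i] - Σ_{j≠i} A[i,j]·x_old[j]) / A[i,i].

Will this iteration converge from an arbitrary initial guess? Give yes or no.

yes

Let D = diag(-10, 9, -9); L, U the strict triangles.
T_J = -D⁻¹(L+U): T[2,0] = -(5)/(-9) = +0.5556; T[2,2] = 0.
  T[0,:] = [+0.0000, -0.5000, +0.4000]
  T[1,:] = [-0.5556, +0.0000, -0.3333]
  T[2,:] = [+0.5556, -0.3333, +0.0000]
|roots of det(T-λI)|: 0.8931, 0.5598, 0.3333.
spectral radius ρ = 0.8931; 0.8931 < 1: convergent.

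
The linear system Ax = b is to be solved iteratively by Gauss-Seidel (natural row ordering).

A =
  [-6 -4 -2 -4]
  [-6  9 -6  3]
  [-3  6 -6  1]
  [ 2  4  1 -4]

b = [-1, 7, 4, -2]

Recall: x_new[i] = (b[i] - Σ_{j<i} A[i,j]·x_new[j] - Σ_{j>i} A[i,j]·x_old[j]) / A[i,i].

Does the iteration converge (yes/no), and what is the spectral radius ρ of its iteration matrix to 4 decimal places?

Let D = diag(-6, 9, -6, -4); L, U the strict triangles.
T_GS = -(D+L)⁻¹U: row 0 first, T[0,2] = -(-2)/(-6) = -0.3333; later rows by forward substitution.
  T[0,:] = [+0.0000  -0.6667  -0.3333  -0.6667]
  T[1,:] = [+0.0000  -0.4444  +0.4444  -0.7778]
  T[2,:] = [+0.0000  -0.1111  +0.6111  -0.2778]
  T[3,:] = [+0.0000  -0.8056  +0.4306  -1.1806]
eigenvalue magnitudes: 1.6051, 0.5492, 0.0420, 0.0000.
ρ(T) = max|λ| = 1.6051; 1.6051 > 1, so it fails to converge.

no, ρ = 1.6051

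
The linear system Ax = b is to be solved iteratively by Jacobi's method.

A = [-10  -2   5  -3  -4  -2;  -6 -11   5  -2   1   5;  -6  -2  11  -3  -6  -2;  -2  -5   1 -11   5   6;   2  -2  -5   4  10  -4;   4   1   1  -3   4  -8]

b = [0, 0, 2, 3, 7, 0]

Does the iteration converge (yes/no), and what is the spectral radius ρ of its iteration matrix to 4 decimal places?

Let D = diag(-10, -11, 11, -11, 10, -8); L, U the strict triangles.
Jacobi: T = -D⁻¹(L+U), T[5,1] = -(1)/(-8) = +0.1250; T[5,5] = 0.
  T[0,:] = [+0.0000, -0.2000, +0.5000, -0.3000, -0.4000, -0.2000]
  T[1,:] = [-0.5455, +0.0000, +0.4545, -0.1818, +0.0909, +0.4545]
  T[2,:] = [+0.5455, +0.1818, +0.0000, +0.2727, +0.5455, +0.1818]
  T[3,:] = [-0.1818, -0.4545, +0.0909, +0.0000, +0.4545, +0.5455]
  T[4,:] = [-0.2000, +0.2000, +0.5000, -0.4000, +0.0000, +0.4000]
  T[5,:] = [+0.5000, +0.1250, +0.1250, -0.3750, +0.5000, +0.0000]
moduli |λ_i(T)| = 1.1787, 0.7627, 0.5809, 0.5809, 0.4771, 0.1969.
spectral radius ρ = 1.1787; 1.1787 > 1, so it fails to converge.

no, ρ = 1.1787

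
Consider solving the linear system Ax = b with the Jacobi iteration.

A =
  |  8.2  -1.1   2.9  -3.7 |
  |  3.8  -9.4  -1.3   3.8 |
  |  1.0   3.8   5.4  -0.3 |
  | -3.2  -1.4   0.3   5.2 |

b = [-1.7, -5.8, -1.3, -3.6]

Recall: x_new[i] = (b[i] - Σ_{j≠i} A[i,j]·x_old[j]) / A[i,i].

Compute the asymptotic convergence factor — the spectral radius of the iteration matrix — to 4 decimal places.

Diagonal D = diag(8.2, -9.4, 5.4, 5.2); L, U strict lower/upper.
T_J = -D⁻¹(L+U): T[1,3] = -(3.8)/(-9.4) = +0.4043; T[1,1] = 0.
  T[0,:] = [+0.0000 +0.1341 -0.3537 +0.4512]
  T[1,:] = [+0.4043 +0.0000 -0.1383 +0.4043]
  T[2,:] = [-0.1852 -0.7037 +0.0000 +0.0556]
  T[3,:] = [+0.6154 +0.2692 -0.0577 +0.0000]
|roots of det(T-λI)|: 0.9233, 0.6181, 0.2521, 0.2521.
spectral radius ρ = 0.9233; 0.9233 < 1, so it converges for any x₀.

0.9233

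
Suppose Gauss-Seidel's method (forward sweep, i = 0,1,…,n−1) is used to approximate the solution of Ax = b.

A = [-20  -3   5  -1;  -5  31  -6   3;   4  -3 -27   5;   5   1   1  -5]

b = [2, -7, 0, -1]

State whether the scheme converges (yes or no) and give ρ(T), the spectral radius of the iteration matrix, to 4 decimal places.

Let D = diag(-20, 31, -27, -5); L, U the strict triangles.
GS T = -(D+L)⁻¹U: row 0 first, T[0,2] = -(5)/(-20) = +0.2500; later rows by forward substitution.
  T[0,:] = [+0.0000 -0.1500 +0.2500 -0.0500]
  T[1,:] = [+0.0000 -0.0242 +0.2339 -0.1048]
  T[2,:] = [+0.0000 -0.0195 +0.0111 +0.1894]
  T[3,:] = [+0.0000 -0.1587 +0.2990 -0.0331]
|eigenvalues of T|: 0.3165, 0.1708, 0.0995, 0.0000.
ρ(T) = max|λ| = 0.3165; 0.3165 < 1: convergent.

yes, ρ = 0.3165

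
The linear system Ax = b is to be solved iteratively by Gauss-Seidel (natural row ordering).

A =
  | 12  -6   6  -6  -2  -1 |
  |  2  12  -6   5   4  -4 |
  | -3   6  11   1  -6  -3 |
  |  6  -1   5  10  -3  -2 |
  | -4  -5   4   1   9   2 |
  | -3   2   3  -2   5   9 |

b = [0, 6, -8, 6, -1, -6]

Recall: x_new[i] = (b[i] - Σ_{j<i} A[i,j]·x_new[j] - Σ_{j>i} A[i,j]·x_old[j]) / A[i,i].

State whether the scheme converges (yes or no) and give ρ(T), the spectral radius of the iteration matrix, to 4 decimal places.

Diagonal D = diag(12, 12, 11, 10, 9, 9); L, U strict lower/upper.
Gauss-Seidel: T = -(D+L)⁻¹U, row 0 first, T[0,3] = -(-6)/(12) = +0.5000; later rows by forward substitution.
  T[0,:] = [+0.0000  +0.5000  -0.5000  +0.5000  +0.1667  +0.0833]
  T[1,:] = [+0.0000  -0.0833  +0.5833  -0.5000  -0.3611  +0.3194]
  T[2,:] = [+0.0000  +0.1818  -0.4545  +0.3182  +0.7879  +0.1212]
  T[3,:] = [+0.0000  -0.3992  +0.5856  -0.5091  -0.2301  +0.1213]
  T[4,:] = [+0.0000  +0.1395  +0.2388  -0.1404  -0.4512  -0.0751]
  T[5,:] = [+0.0000  -0.0416  -0.1473  +0.1366  +0.0727  -0.0149]
eigenvalue magnitudes: 1.3235, 0.4536, 0.1601, 0.1601, 0.0328, 0.0000.
ρ(T) = max|λ| = 1.3235; 1.3235 > 1: divergent.

no, ρ = 1.3235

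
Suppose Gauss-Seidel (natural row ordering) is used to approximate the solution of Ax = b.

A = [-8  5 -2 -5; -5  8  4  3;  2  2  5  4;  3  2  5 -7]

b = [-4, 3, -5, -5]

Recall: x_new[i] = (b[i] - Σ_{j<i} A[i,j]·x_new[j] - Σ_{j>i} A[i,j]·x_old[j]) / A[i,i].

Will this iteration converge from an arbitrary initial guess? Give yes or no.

yes

Let D = diag(-8, 8, 5, -7); L, U the strict triangles.
GS T = -(D+L)⁻¹U: row 0 first, T[0,1] = -(5)/(-8) = +0.6250; later rows by forward substitution.
  T[0,:] = [+0.0000 +0.6250 -0.2500 -0.6250]
  T[1,:] = [+0.0000 +0.3906 -0.6562 -0.7656]
  T[2,:] = [+0.0000 -0.4062 +0.3625 -0.2438]
  T[3,:] = [+0.0000 +0.0893 -0.0357 -0.6607]
moduli |λ_i(T)| = 0.8754, 0.5671, 0.2158, 0.0000.
ρ(T) = max|λ| = 0.8754; 0.8754 < 1, so it converges for any x₀.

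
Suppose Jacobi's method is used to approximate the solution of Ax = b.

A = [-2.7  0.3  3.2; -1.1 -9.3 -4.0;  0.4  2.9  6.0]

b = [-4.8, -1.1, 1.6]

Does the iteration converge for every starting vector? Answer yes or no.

yes

Split A = D + L + U, D = diag(-2.7, -9.3, 6).
T_J = -D⁻¹(L+U): T[0,1] = -(0.3)/(-2.7) = +0.1111; T[0,0] = 0.
  T[0,:] = [+0.0000  +0.1111  +1.1852]
  T[1,:] = [-0.1183  +0.0000  -0.4301]
  T[2,:] = [-0.0667  -0.4833  +0.0000]
|eigenvalues of T|: 0.5059, 0.3745, 0.3745.
ρ = 0.5059; 0.5059 < 1: convergent.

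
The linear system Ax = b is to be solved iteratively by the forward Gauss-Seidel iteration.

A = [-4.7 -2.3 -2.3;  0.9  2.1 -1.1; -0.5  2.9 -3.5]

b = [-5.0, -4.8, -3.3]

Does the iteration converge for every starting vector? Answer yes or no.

yes

A = D + L + U where D = diag(-4.7, 2.1, -3.5).
GS T = -(D+L)⁻¹U: row 0 first, T[0,1] = -(-2.3)/(-4.7) = -0.4894; later rows by forward substitution.
  T[0,:] = [+0.0000  -0.4894  -0.4894]
  T[1,:] = [+0.0000  +0.2097  +0.7335]
  T[2,:] = [+0.0000  +0.2437  +0.6777]
eigenvalue magnitudes: 0.9269, 0.0395, 0.0000.
ρ = 0.9269; 0.9269 < 1: convergent.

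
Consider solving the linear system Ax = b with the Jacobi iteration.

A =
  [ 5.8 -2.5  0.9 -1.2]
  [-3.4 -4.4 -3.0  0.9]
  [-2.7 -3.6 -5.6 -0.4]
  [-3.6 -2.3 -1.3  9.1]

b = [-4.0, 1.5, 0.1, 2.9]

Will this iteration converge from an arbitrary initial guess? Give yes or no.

Diagonal D = diag(5.8, -4.4, -5.6, 9.1); L, U strict lower/upper.
Jacobi T = -D⁻¹(L+U): T[2,1] = -(-3.6)/(-5.6) = -0.6429; T[2,2] = 0.
  T[0,:] = [+0.0000, +0.4310, -0.1552, +0.2069]
  T[1,:] = [-0.7727, +0.0000, -0.6818, +0.2045]
  T[2,:] = [-0.4821, -0.6429, +0.0000, -0.0714]
  T[3,:] = [+0.3956, +0.2527, +0.1429, +0.0000]
|eigenvalues of T|: 0.6046, 0.4339, 0.2240, 0.0533.
ρ(T) = max|λ| = 0.6046; 0.6046 < 1, so it converges for any x₀.

yes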